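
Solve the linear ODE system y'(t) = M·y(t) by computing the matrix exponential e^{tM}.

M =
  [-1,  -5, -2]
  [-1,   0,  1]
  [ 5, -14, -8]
e^{tM} =
  [-t^2*exp(-3*t)/2 + 2*t*exp(-3*t) + exp(-3*t), 3*t^2*exp(-3*t)/2 - 5*t*exp(-3*t), t^2*exp(-3*t)/2 - 2*t*exp(-3*t)]
  [-t*exp(-3*t), 3*t*exp(-3*t) + exp(-3*t), t*exp(-3*t)]
  [-t^2*exp(-3*t)/2 + 5*t*exp(-3*t), 3*t^2*exp(-3*t)/2 - 14*t*exp(-3*t), t^2*exp(-3*t)/2 - 5*t*exp(-3*t) + exp(-3*t)]

Strategy: write M = P · J · P⁻¹ where J is a Jordan canonical form, so e^{tM} = P · e^{tJ} · P⁻¹, and e^{tJ} can be computed block-by-block.

M has Jordan form
J =
  [-3,  1,  0]
  [ 0, -3,  1]
  [ 0,  0, -3]
(up to reordering of blocks).

Per-block formulas:
  For a 3×3 Jordan block J_3(-3): exp(t · J_3(-3)) = e^(-3t)·(I + t·N + (t^2/2)·N^2), where N is the 3×3 nilpotent shift.

After assembling e^{tJ} and conjugating by P, we get:

e^{tM} =
  [-t^2*exp(-3*t)/2 + 2*t*exp(-3*t) + exp(-3*t), 3*t^2*exp(-3*t)/2 - 5*t*exp(-3*t), t^2*exp(-3*t)/2 - 2*t*exp(-3*t)]
  [-t*exp(-3*t), 3*t*exp(-3*t) + exp(-3*t), t*exp(-3*t)]
  [-t^2*exp(-3*t)/2 + 5*t*exp(-3*t), 3*t^2*exp(-3*t)/2 - 14*t*exp(-3*t), t^2*exp(-3*t)/2 - 5*t*exp(-3*t) + exp(-3*t)]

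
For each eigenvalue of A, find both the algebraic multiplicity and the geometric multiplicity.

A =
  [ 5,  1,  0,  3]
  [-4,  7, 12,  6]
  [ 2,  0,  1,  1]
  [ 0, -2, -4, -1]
λ = 3: alg = 4, geom = 2

Step 1 — factor the characteristic polynomial to read off the algebraic multiplicities:
  χ_A(x) = (x - 3)^4

Step 2 — compute geometric multiplicities via the rank-nullity identity g(λ) = n − rank(A − λI):
  rank(A − (3)·I) = 2, so dim ker(A − (3)·I) = n − 2 = 2

Summary:
  λ = 3: algebraic multiplicity = 4, geometric multiplicity = 2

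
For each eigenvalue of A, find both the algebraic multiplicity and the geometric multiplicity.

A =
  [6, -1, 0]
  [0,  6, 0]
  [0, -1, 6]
λ = 6: alg = 3, geom = 2

Step 1 — factor the characteristic polynomial to read off the algebraic multiplicities:
  χ_A(x) = (x - 6)^3

Step 2 — compute geometric multiplicities via the rank-nullity identity g(λ) = n − rank(A − λI):
  rank(A − (6)·I) = 1, so dim ker(A − (6)·I) = n − 1 = 2

Summary:
  λ = 6: algebraic multiplicity = 3, geometric multiplicity = 2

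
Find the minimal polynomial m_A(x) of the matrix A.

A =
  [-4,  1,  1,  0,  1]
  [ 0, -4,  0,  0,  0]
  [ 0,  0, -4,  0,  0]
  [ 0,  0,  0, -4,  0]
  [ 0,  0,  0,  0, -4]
x^2 + 8*x + 16

The characteristic polynomial is χ_A(x) = (x + 4)^5, so the eigenvalues are known. The minimal polynomial is
  m_A(x) = Π_λ (x − λ)^{k_λ}
where k_λ is the size of the *largest* Jordan block for λ (equivalently, the smallest k with (A − λI)^k v = 0 for every generalised eigenvector v of λ).

  λ = -4: largest Jordan block has size 2, contributing (x + 4)^2

So m_A(x) = (x + 4)^2 = x^2 + 8*x + 16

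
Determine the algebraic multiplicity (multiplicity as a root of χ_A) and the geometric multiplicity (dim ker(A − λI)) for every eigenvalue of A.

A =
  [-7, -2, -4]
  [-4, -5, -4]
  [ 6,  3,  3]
λ = -3: alg = 3, geom = 2

Step 1 — factor the characteristic polynomial to read off the algebraic multiplicities:
  χ_A(x) = (x + 3)^3

Step 2 — compute geometric multiplicities via the rank-nullity identity g(λ) = n − rank(A − λI):
  rank(A − (-3)·I) = 1, so dim ker(A − (-3)·I) = n − 1 = 2

Summary:
  λ = -3: algebraic multiplicity = 3, geometric multiplicity = 2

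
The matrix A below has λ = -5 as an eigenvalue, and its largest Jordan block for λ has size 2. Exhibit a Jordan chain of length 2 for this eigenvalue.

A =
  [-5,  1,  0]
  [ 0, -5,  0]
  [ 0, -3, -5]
A Jordan chain for λ = -5 of length 2:
v_1 = (1, 0, -3)ᵀ
v_2 = (0, 1, 0)ᵀ

Let N = A − (-5)·I. We want v_2 with N^2 v_2 = 0 but N^1 v_2 ≠ 0; then v_{j-1} := N · v_j for j = 2, …, 2.

Pick v_2 = (0, 1, 0)ᵀ.
Then v_1 = N · v_2 = (1, 0, -3)ᵀ.

Sanity check: (A − (-5)·I) v_1 = (0, 0, 0)ᵀ = 0. ✓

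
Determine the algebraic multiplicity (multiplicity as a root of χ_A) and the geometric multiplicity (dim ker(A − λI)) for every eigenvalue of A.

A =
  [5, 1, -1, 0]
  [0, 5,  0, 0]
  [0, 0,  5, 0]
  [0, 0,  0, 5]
λ = 5: alg = 4, geom = 3

Step 1 — factor the characteristic polynomial to read off the algebraic multiplicities:
  χ_A(x) = (x - 5)^4

Step 2 — compute geometric multiplicities via the rank-nullity identity g(λ) = n − rank(A − λI):
  rank(A − (5)·I) = 1, so dim ker(A − (5)·I) = n − 1 = 3

Summary:
  λ = 5: algebraic multiplicity = 4, geometric multiplicity = 3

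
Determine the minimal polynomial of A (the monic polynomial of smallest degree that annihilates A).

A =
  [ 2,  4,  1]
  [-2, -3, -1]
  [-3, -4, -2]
x^3 + 3*x^2 + 3*x + 1

The characteristic polynomial is χ_A(x) = (x + 1)^3, so the eigenvalues are known. The minimal polynomial is
  m_A(x) = Π_λ (x − λ)^{k_λ}
where k_λ is the size of the *largest* Jordan block for λ (equivalently, the smallest k with (A − λI)^k v = 0 for every generalised eigenvector v of λ).

  λ = -1: largest Jordan block has size 3, contributing (x + 1)^3

So m_A(x) = (x + 1)^3 = x^3 + 3*x^2 + 3*x + 1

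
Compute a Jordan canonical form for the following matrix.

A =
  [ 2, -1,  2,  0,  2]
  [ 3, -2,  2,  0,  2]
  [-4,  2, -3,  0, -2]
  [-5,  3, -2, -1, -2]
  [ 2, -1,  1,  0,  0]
J_2(-1) ⊕ J_1(-1) ⊕ J_1(-1) ⊕ J_1(0)

The characteristic polynomial is
  det(x·I − A) = x^5 + 4*x^4 + 6*x^3 + 4*x^2 + x = x*(x + 1)^4

Eigenvalues and multiplicities (the geometric multiplicity of λ is n − rank(A − λI), which equals the number of Jordan blocks for λ):
  λ = -1: algebraic multiplicity = 4, geometric multiplicity = 3
  λ = 0: algebraic multiplicity = 1, geometric multiplicity = 1

Determining the block sizes for each eigenvalue:
  λ = -1: 3 blocks summing to 4 forces exactly one block of size 2 and the rest size 1 → block sizes [2, 1, 1]
  λ = 0: one block (gm = 1), so the single block has size am = 1 → block sizes [1]

Assembling the blocks gives a Jordan form
J =
  [-1,  1,  0,  0, 0]
  [ 0, -1,  0,  0, 0]
  [ 0,  0, -1,  0, 0]
  [ 0,  0,  0, -1, 0]
  [ 0,  0,  0,  0, 0]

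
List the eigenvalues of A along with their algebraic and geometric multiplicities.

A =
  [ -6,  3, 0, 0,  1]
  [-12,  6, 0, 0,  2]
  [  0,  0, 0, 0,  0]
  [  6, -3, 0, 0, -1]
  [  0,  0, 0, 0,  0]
λ = 0: alg = 5, geom = 4

Step 1 — factor the characteristic polynomial to read off the algebraic multiplicities:
  χ_A(x) = x^5

Step 2 — compute geometric multiplicities via the rank-nullity identity g(λ) = n − rank(A − λI):
  rank(A − (0)·I) = 1, so dim ker(A − (0)·I) = n − 1 = 4

Summary:
  λ = 0: algebraic multiplicity = 5, geometric multiplicity = 4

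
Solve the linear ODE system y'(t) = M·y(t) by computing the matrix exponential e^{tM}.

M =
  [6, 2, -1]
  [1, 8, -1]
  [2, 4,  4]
e^{tM} =
  [exp(6*t), 2*t*exp(6*t), -t*exp(6*t)]
  [t*exp(6*t), t^2*exp(6*t) + 2*t*exp(6*t) + exp(6*t), -t^2*exp(6*t)/2 - t*exp(6*t)]
  [2*t*exp(6*t), 2*t^2*exp(6*t) + 4*t*exp(6*t), -t^2*exp(6*t) - 2*t*exp(6*t) + exp(6*t)]

Strategy: write M = P · J · P⁻¹ where J is a Jordan canonical form, so e^{tM} = P · e^{tJ} · P⁻¹, and e^{tJ} can be computed block-by-block.

M has Jordan form
J =
  [6, 1, 0]
  [0, 6, 1]
  [0, 0, 6]
(up to reordering of blocks).

Per-block formulas:
  For a 3×3 Jordan block J_3(6): exp(t · J_3(6)) = e^(6t)·(I + t·N + (t^2/2)·N^2), where N is the 3×3 nilpotent shift.

After assembling e^{tJ} and conjugating by P, we get:

e^{tM} =
  [exp(6*t), 2*t*exp(6*t), -t*exp(6*t)]
  [t*exp(6*t), t^2*exp(6*t) + 2*t*exp(6*t) + exp(6*t), -t^2*exp(6*t)/2 - t*exp(6*t)]
  [2*t*exp(6*t), 2*t^2*exp(6*t) + 4*t*exp(6*t), -t^2*exp(6*t) - 2*t*exp(6*t) + exp(6*t)]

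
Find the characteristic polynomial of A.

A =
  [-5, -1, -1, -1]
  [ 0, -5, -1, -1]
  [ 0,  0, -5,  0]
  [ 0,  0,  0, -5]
x^4 + 20*x^3 + 150*x^2 + 500*x + 625

Expanding det(x·I − A) (e.g. by cofactor expansion or by noting that A is similar to its Jordan form J, which has the same characteristic polynomial as A) gives
  χ_A(x) = x^4 + 20*x^3 + 150*x^2 + 500*x + 625
which factors as (x + 5)^4. The eigenvalues (with algebraic multiplicities) are λ = -5 with multiplicity 4.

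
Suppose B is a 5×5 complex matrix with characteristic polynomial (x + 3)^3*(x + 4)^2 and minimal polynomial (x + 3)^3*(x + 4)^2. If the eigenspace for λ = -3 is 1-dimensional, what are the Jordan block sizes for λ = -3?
Block sizes for λ = -3: [3]

Step 1 — from the characteristic polynomial, algebraic multiplicity of λ = -3 is 3. From dim ker(B − (-3)·I) = 1, there are exactly 1 Jordan blocks for λ = -3.
Step 2 — from the minimal polynomial, the factor (x + 3)^3 tells us the largest block for λ = -3 has size 3.
Step 3 — with total size 3, 1 blocks, and largest block 3, the block sizes (in nonincreasing order) are [3].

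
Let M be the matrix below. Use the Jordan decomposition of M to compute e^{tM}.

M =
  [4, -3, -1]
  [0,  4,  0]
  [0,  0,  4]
e^{tM} =
  [exp(4*t), -3*t*exp(4*t), -t*exp(4*t)]
  [0, exp(4*t), 0]
  [0, 0, exp(4*t)]

Strategy: write M = P · J · P⁻¹ where J is a Jordan canonical form, so e^{tM} = P · e^{tJ} · P⁻¹, and e^{tJ} can be computed block-by-block.

M has Jordan form
J =
  [4, 1, 0]
  [0, 4, 0]
  [0, 0, 4]
(up to reordering of blocks).

Per-block formulas:
  For a 2×2 Jordan block J_2(4): exp(t · J_2(4)) = e^(4t)·(I + t·N), where N is the 2×2 nilpotent shift.
  For a 1×1 block at λ = 4: exp(t · [4]) = [e^(4t)].

After assembling e^{tJ} and conjugating by P, we get:

e^{tM} =
  [exp(4*t), -3*t*exp(4*t), -t*exp(4*t)]
  [0, exp(4*t), 0]
  [0, 0, exp(4*t)]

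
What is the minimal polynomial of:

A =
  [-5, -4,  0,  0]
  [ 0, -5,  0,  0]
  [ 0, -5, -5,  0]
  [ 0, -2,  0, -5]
x^2 + 10*x + 25

The characteristic polynomial is χ_A(x) = (x + 5)^4, so the eigenvalues are known. The minimal polynomial is
  m_A(x) = Π_λ (x − λ)^{k_λ}
where k_λ is the size of the *largest* Jordan block for λ (equivalently, the smallest k with (A − λI)^k v = 0 for every generalised eigenvector v of λ).

  λ = -5: largest Jordan block has size 2, contributing (x + 5)^2

So m_A(x) = (x + 5)^2 = x^2 + 10*x + 25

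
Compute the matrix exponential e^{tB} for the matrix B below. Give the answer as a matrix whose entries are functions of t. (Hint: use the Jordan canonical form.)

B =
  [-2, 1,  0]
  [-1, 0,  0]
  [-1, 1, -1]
e^{tB} =
  [-t*exp(-t) + exp(-t), t*exp(-t), 0]
  [-t*exp(-t), t*exp(-t) + exp(-t), 0]
  [-t*exp(-t), t*exp(-t), exp(-t)]

Strategy: write B = P · J · P⁻¹ where J is a Jordan canonical form, so e^{tB} = P · e^{tJ} · P⁻¹, and e^{tJ} can be computed block-by-block.

B has Jordan form
J =
  [-1,  1,  0]
  [ 0, -1,  0]
  [ 0,  0, -1]
(up to reordering of blocks).

Per-block formulas:
  For a 2×2 Jordan block J_2(-1): exp(t · J_2(-1)) = e^(-1t)·(I + t·N), where N is the 2×2 nilpotent shift.
  For a 1×1 block at λ = -1: exp(t · [-1]) = [e^(-1t)].

After assembling e^{tJ} and conjugating by P, we get:

e^{tB} =
  [-t*exp(-t) + exp(-t), t*exp(-t), 0]
  [-t*exp(-t), t*exp(-t) + exp(-t), 0]
  [-t*exp(-t), t*exp(-t), exp(-t)]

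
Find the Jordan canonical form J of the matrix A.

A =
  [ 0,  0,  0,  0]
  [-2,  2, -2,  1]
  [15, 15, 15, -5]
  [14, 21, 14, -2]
J_1(0) ⊕ J_2(5) ⊕ J_1(5)

The characteristic polynomial is
  det(x·I − A) = x^4 - 15*x^3 + 75*x^2 - 125*x = x*(x - 5)^3

Eigenvalues and multiplicities (the geometric multiplicity of λ is n − rank(A − λI), which equals the number of Jordan blocks for λ):
  λ = 0: algebraic multiplicity = 1, geometric multiplicity = 1
  λ = 5: algebraic multiplicity = 3, geometric multiplicity = 2

Determining the block sizes for each eigenvalue:
  λ = 0: one block (gm = 1), so the single block has size am = 1 → block sizes [1]
  λ = 5: 2 blocks summing to 3 forces exactly one block of size 2 and the rest size 1 → block sizes [2, 1]

Assembling the blocks gives a Jordan form
J =
  [0, 0, 0, 0]
  [0, 5, 1, 0]
  [0, 0, 5, 0]
  [0, 0, 0, 5]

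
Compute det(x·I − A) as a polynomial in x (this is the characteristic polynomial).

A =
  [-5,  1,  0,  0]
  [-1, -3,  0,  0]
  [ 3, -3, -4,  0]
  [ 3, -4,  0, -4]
x^4 + 16*x^3 + 96*x^2 + 256*x + 256

Expanding det(x·I − A) (e.g. by cofactor expansion or by noting that A is similar to its Jordan form J, which has the same characteristic polynomial as A) gives
  χ_A(x) = x^4 + 16*x^3 + 96*x^2 + 256*x + 256
which factors as (x + 4)^4. The eigenvalues (with algebraic multiplicities) are λ = -4 with multiplicity 4.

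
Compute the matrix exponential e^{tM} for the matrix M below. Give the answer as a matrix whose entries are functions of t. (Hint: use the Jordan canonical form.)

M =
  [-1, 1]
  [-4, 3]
e^{tM} =
  [-2*t*exp(t) + exp(t), t*exp(t)]
  [-4*t*exp(t), 2*t*exp(t) + exp(t)]

Strategy: write M = P · J · P⁻¹ where J is a Jordan canonical form, so e^{tM} = P · e^{tJ} · P⁻¹, and e^{tJ} can be computed block-by-block.

M has Jordan form
J =
  [1, 1]
  [0, 1]
(up to reordering of blocks).

Per-block formulas:
  For a 2×2 Jordan block J_2(1): exp(t · J_2(1)) = e^(1t)·(I + t·N), where N is the 2×2 nilpotent shift.

After assembling e^{tJ} and conjugating by P, we get:

e^{tM} =
  [-2*t*exp(t) + exp(t), t*exp(t)]
  [-4*t*exp(t), 2*t*exp(t) + exp(t)]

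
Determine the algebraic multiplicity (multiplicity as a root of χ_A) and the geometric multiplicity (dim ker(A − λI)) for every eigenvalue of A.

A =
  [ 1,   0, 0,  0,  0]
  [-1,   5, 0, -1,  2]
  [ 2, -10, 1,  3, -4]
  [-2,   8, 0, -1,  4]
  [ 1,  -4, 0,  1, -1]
λ = 1: alg = 5, geom = 3

Step 1 — factor the characteristic polynomial to read off the algebraic multiplicities:
  χ_A(x) = (x - 1)^5

Step 2 — compute geometric multiplicities via the rank-nullity identity g(λ) = n − rank(A − λI):
  rank(A − (1)·I) = 2, so dim ker(A − (1)·I) = n − 2 = 3

Summary:
  λ = 1: algebraic multiplicity = 5, geometric multiplicity = 3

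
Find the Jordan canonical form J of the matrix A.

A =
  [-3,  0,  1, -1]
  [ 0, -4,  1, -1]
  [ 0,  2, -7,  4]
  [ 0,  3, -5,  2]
J_3(-3) ⊕ J_1(-3)

The characteristic polynomial is
  det(x·I − A) = x^4 + 12*x^3 + 54*x^2 + 108*x + 81 = (x + 3)^4

Eigenvalues and multiplicities (the geometric multiplicity of λ is n − rank(A − λI), which equals the number of Jordan blocks for λ):
  λ = -3: algebraic multiplicity = 4, geometric multiplicity = 2

Determining the block sizes for each eigenvalue:
  λ = -3: with am = 4 and gm = 2, the partition is not yet determined (e.g. several partitions of 4 into 2 parts exist). Let N = A − (-3)·I. Computing rank(N^1) = 2, rank(N^2) = 1, rank(N^3) = 0; the number of blocks of size ≥ j is rank(N^{j−1}) − rank(N^j), giving [2, 1, 1]. So we have 1 block(s) of size 3, 1 block(s) of size 1 → block sizes [3, 1]

Assembling the blocks gives a Jordan form
J =
  [-3,  1,  0,  0]
  [ 0, -3,  1,  0]
  [ 0,  0, -3,  0]
  [ 0,  0,  0, -3]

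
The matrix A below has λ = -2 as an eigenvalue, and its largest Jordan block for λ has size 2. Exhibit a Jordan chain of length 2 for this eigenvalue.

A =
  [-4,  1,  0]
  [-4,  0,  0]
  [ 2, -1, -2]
A Jordan chain for λ = -2 of length 2:
v_1 = (-2, -4, 2)ᵀ
v_2 = (1, 0, 0)ᵀ

Let N = A − (-2)·I. We want v_2 with N^2 v_2 = 0 but N^1 v_2 ≠ 0; then v_{j-1} := N · v_j for j = 2, …, 2.

Pick v_2 = (1, 0, 0)ᵀ.
Then v_1 = N · v_2 = (-2, -4, 2)ᵀ.

Sanity check: (A − (-2)·I) v_1 = (0, 0, 0)ᵀ = 0. ✓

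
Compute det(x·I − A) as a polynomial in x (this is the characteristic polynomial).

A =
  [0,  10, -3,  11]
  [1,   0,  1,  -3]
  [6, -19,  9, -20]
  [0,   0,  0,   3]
x^4 - 12*x^3 + 54*x^2 - 108*x + 81

Expanding det(x·I − A) (e.g. by cofactor expansion or by noting that A is similar to its Jordan form J, which has the same characteristic polynomial as A) gives
  χ_A(x) = x^4 - 12*x^3 + 54*x^2 - 108*x + 81
which factors as (x - 3)^4. The eigenvalues (with algebraic multiplicities) are λ = 3 with multiplicity 4.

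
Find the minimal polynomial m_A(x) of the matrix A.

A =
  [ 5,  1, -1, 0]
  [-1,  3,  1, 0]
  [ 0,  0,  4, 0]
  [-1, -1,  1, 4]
x^2 - 8*x + 16

The characteristic polynomial is χ_A(x) = (x - 4)^4, so the eigenvalues are known. The minimal polynomial is
  m_A(x) = Π_λ (x − λ)^{k_λ}
where k_λ is the size of the *largest* Jordan block for λ (equivalently, the smallest k with (A − λI)^k v = 0 for every generalised eigenvector v of λ).

  λ = 4: largest Jordan block has size 2, contributing (x − 4)^2

So m_A(x) = (x - 4)^2 = x^2 - 8*x + 16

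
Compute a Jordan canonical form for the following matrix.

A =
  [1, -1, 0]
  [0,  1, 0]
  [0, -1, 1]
J_2(1) ⊕ J_1(1)

The characteristic polynomial is
  det(x·I − A) = x^3 - 3*x^2 + 3*x - 1 = (x - 1)^3

Eigenvalues and multiplicities (the geometric multiplicity of λ is n − rank(A − λI), which equals the number of Jordan blocks for λ):
  λ = 1: algebraic multiplicity = 3, geometric multiplicity = 2

Determining the block sizes for each eigenvalue:
  λ = 1: 2 blocks summing to 3 forces exactly one block of size 2 and the rest size 1 → block sizes [2, 1]

Assembling the blocks gives a Jordan form
J =
  [1, 1, 0]
  [0, 1, 0]
  [0, 0, 1]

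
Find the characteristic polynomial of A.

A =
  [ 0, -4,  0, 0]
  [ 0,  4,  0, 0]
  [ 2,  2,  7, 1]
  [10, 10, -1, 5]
x^4 - 16*x^3 + 84*x^2 - 144*x

Expanding det(x·I − A) (e.g. by cofactor expansion or by noting that A is similar to its Jordan form J, which has the same characteristic polynomial as A) gives
  χ_A(x) = x^4 - 16*x^3 + 84*x^2 - 144*x
which factors as x*(x - 6)^2*(x - 4). The eigenvalues (with algebraic multiplicities) are λ = 0 with multiplicity 1, λ = 4 with multiplicity 1, λ = 6 with multiplicity 2.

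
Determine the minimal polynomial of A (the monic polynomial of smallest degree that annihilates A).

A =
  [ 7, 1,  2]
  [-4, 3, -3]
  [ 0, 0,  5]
x^3 - 15*x^2 + 75*x - 125

The characteristic polynomial is χ_A(x) = (x - 5)^3, so the eigenvalues are known. The minimal polynomial is
  m_A(x) = Π_λ (x − λ)^{k_λ}
where k_λ is the size of the *largest* Jordan block for λ (equivalently, the smallest k with (A − λI)^k v = 0 for every generalised eigenvector v of λ).

  λ = 5: largest Jordan block has size 3, contributing (x − 5)^3

So m_A(x) = (x - 5)^3 = x^3 - 15*x^2 + 75*x - 125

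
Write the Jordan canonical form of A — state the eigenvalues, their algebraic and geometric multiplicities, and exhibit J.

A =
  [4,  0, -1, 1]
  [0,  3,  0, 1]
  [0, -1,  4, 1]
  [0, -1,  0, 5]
J_2(4) ⊕ J_2(4)

The characteristic polynomial is
  det(x·I − A) = x^4 - 16*x^3 + 96*x^2 - 256*x + 256 = (x - 4)^4

Eigenvalues and multiplicities (the geometric multiplicity of λ is n − rank(A − λI), which equals the number of Jordan blocks for λ):
  λ = 4: algebraic multiplicity = 4, geometric multiplicity = 2

Determining the block sizes for each eigenvalue:
  λ = 4: with am = 4 and gm = 2, the partition is not yet determined (e.g. several partitions of 4 into 2 parts exist). Let N = A − (4)·I. Computing rank(N^1) = 2, rank(N^2) = 0; the number of blocks of size ≥ j is rank(N^{j−1}) − rank(N^j), giving [2, 2]. So we have 2 block(s) of size 2 → block sizes [2, 2]

Assembling the blocks gives a Jordan form
J =
  [4, 1, 0, 0]
  [0, 4, 0, 0]
  [0, 0, 4, 1]
  [0, 0, 0, 4]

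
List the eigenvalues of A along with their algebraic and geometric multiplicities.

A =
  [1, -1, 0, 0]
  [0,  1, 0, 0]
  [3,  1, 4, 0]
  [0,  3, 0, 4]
λ = 1: alg = 2, geom = 1; λ = 4: alg = 2, geom = 2

Step 1 — factor the characteristic polynomial to read off the algebraic multiplicities:
  χ_A(x) = (x - 4)^2*(x - 1)^2

Step 2 — compute geometric multiplicities via the rank-nullity identity g(λ) = n − rank(A − λI):
  rank(A − (1)·I) = 3, so dim ker(A − (1)·I) = n − 3 = 1
  rank(A − (4)·I) = 2, so dim ker(A − (4)·I) = n − 2 = 2

Summary:
  λ = 1: algebraic multiplicity = 2, geometric multiplicity = 1
  λ = 4: algebraic multiplicity = 2, geometric multiplicity = 2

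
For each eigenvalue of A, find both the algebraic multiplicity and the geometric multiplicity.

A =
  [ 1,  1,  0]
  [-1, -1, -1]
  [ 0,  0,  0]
λ = 0: alg = 3, geom = 1

Step 1 — factor the characteristic polynomial to read off the algebraic multiplicities:
  χ_A(x) = x^3

Step 2 — compute geometric multiplicities via the rank-nullity identity g(λ) = n − rank(A − λI):
  rank(A − (0)·I) = 2, so dim ker(A − (0)·I) = n − 2 = 1

Summary:
  λ = 0: algebraic multiplicity = 3, geometric multiplicity = 1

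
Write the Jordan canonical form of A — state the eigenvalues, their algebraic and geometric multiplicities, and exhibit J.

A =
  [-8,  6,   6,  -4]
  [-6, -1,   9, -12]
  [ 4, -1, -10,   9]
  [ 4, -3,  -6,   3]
J_3(-4) ⊕ J_1(-4)

The characteristic polynomial is
  det(x·I − A) = x^4 + 16*x^3 + 96*x^2 + 256*x + 256 = (x + 4)^4

Eigenvalues and multiplicities (the geometric multiplicity of λ is n − rank(A − λI), which equals the number of Jordan blocks for λ):
  λ = -4: algebraic multiplicity = 4, geometric multiplicity = 2

Determining the block sizes for each eigenvalue:
  λ = -4: with am = 4 and gm = 2, the partition is not yet determined (e.g. several partitions of 4 into 2 parts exist). Let N = A − (-4)·I. Computing rank(N^1) = 2, rank(N^2) = 1, rank(N^3) = 0; the number of blocks of size ≥ j is rank(N^{j−1}) − rank(N^j), giving [2, 1, 1]. So we have 1 block(s) of size 3, 1 block(s) of size 1 → block sizes [3, 1]

Assembling the blocks gives a Jordan form
J =
  [-4,  1,  0,  0]
  [ 0, -4,  1,  0]
  [ 0,  0, -4,  0]
  [ 0,  0,  0, -4]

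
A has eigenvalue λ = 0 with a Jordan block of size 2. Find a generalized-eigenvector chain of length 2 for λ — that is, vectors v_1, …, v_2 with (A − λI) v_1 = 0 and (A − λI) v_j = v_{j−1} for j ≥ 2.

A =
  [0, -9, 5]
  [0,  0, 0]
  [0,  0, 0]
A Jordan chain for λ = 0 of length 2:
v_1 = (-9, 0, 0)ᵀ
v_2 = (0, 1, 0)ᵀ

Let N = A − (0)·I. We want v_2 with N^2 v_2 = 0 but N^1 v_2 ≠ 0; then v_{j-1} := N · v_j for j = 2, …, 2.

Pick v_2 = (0, 1, 0)ᵀ.
Then v_1 = N · v_2 = (-9, 0, 0)ᵀ.

Sanity check: (A − (0)·I) v_1 = (0, 0, 0)ᵀ = 0. ✓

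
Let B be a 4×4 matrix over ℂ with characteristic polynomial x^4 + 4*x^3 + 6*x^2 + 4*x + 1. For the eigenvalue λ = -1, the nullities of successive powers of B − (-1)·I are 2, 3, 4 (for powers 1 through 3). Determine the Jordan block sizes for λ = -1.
Block sizes for λ = -1: [3, 1]

From the dimensions of kernels of powers, the number of Jordan blocks of size at least j is d_j − d_{j−1} where d_j = dim ker(N^j) (with d_0 = 0). Computing the differences gives [2, 1, 1].
The number of blocks of size exactly k is (#blocks of size ≥ k) − (#blocks of size ≥ k + 1), so the partition is: 1 block(s) of size 1, 1 block(s) of size 3.
In nonincreasing order the block sizes are [3, 1].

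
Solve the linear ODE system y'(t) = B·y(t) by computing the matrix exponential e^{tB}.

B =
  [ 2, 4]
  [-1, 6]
e^{tB} =
  [-2*t*exp(4*t) + exp(4*t), 4*t*exp(4*t)]
  [-t*exp(4*t), 2*t*exp(4*t) + exp(4*t)]

Strategy: write B = P · J · P⁻¹ where J is a Jordan canonical form, so e^{tB} = P · e^{tJ} · P⁻¹, and e^{tJ} can be computed block-by-block.

B has Jordan form
J =
  [4, 1]
  [0, 4]
(up to reordering of blocks).

Per-block formulas:
  For a 2×2 Jordan block J_2(4): exp(t · J_2(4)) = e^(4t)·(I + t·N), where N is the 2×2 nilpotent shift.

After assembling e^{tJ} and conjugating by P, we get:

e^{tB} =
  [-2*t*exp(4*t) + exp(4*t), 4*t*exp(4*t)]
  [-t*exp(4*t), 2*t*exp(4*t) + exp(4*t)]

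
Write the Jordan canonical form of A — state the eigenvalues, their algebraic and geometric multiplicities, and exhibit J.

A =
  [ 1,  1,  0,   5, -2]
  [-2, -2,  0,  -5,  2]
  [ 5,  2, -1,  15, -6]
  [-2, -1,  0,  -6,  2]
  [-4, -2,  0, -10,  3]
J_2(-1) ⊕ J_2(-1) ⊕ J_1(-1)

The characteristic polynomial is
  det(x·I − A) = x^5 + 5*x^4 + 10*x^3 + 10*x^2 + 5*x + 1 = (x + 1)^5

Eigenvalues and multiplicities (the geometric multiplicity of λ is n − rank(A − λI), which equals the number of Jordan blocks for λ):
  λ = -1: algebraic multiplicity = 5, geometric multiplicity = 3

Determining the block sizes for each eigenvalue:
  λ = -1: with am = 5 and gm = 3, the partition is not yet determined (e.g. several partitions of 5 into 3 parts exist). Let N = A − (-1)·I. Computing rank(N^1) = 2, rank(N^2) = 0; the number of blocks of size ≥ j is rank(N^{j−1}) − rank(N^j), giving [3, 2]. So we have 2 block(s) of size 2, 1 block(s) of size 1 → block sizes [2, 2, 1]

Assembling the blocks gives a Jordan form
J =
  [-1,  1,  0,  0,  0]
  [ 0, -1,  0,  0,  0]
  [ 0,  0, -1,  1,  0]
  [ 0,  0,  0, -1,  0]
  [ 0,  0,  0,  0, -1]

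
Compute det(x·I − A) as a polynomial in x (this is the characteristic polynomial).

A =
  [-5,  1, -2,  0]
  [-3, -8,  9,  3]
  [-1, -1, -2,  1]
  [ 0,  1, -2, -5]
x^4 + 20*x^3 + 150*x^2 + 500*x + 625

Expanding det(x·I − A) (e.g. by cofactor expansion or by noting that A is similar to its Jordan form J, which has the same characteristic polynomial as A) gives
  χ_A(x) = x^4 + 20*x^3 + 150*x^2 + 500*x + 625
which factors as (x + 5)^4. The eigenvalues (with algebraic multiplicities) are λ = -5 with multiplicity 4.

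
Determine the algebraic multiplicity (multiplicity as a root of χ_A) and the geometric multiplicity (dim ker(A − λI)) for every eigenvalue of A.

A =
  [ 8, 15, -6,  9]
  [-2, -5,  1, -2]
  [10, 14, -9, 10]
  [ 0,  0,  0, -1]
λ = -4: alg = 1, geom = 1; λ = -1: alg = 3, geom = 2

Step 1 — factor the characteristic polynomial to read off the algebraic multiplicities:
  χ_A(x) = (x + 1)^3*(x + 4)

Step 2 — compute geometric multiplicities via the rank-nullity identity g(λ) = n − rank(A − λI):
  rank(A − (-4)·I) = 3, so dim ker(A − (-4)·I) = n − 3 = 1
  rank(A − (-1)·I) = 2, so dim ker(A − (-1)·I) = n − 2 = 2

Summary:
  λ = -4: algebraic multiplicity = 1, geometric multiplicity = 1
  λ = -1: algebraic multiplicity = 3, geometric multiplicity = 2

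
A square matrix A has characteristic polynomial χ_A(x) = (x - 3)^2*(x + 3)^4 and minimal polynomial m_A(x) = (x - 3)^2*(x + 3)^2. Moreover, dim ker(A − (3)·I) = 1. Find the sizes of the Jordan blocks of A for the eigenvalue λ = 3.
Block sizes for λ = 3: [2]

Step 1 — from the characteristic polynomial, algebraic multiplicity of λ = 3 is 2. From dim ker(A − (3)·I) = 1, there are exactly 1 Jordan blocks for λ = 3.
Step 2 — from the minimal polynomial, the factor (x − 3)^2 tells us the largest block for λ = 3 has size 2.
Step 3 — with total size 2, 1 blocks, and largest block 2, the block sizes (in nonincreasing order) are [2].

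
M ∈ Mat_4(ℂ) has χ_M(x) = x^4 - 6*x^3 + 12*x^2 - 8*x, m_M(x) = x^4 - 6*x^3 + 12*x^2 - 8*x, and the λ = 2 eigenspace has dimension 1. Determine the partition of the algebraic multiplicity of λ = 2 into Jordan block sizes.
Block sizes for λ = 2: [3]

Step 1 — from the characteristic polynomial, algebraic multiplicity of λ = 2 is 3. From dim ker(M − (2)·I) = 1, there are exactly 1 Jordan blocks for λ = 2.
Step 2 — from the minimal polynomial, the factor (x − 2)^3 tells us the largest block for λ = 2 has size 3.
Step 3 — with total size 3, 1 blocks, and largest block 3, the block sizes (in nonincreasing order) are [3].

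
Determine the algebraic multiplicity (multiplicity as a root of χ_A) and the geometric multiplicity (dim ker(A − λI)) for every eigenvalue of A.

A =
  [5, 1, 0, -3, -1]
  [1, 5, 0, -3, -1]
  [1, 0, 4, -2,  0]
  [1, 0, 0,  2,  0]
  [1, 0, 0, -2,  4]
λ = 4: alg = 5, geom = 3

Step 1 — factor the characteristic polynomial to read off the algebraic multiplicities:
  χ_A(x) = (x - 4)^5

Step 2 — compute geometric multiplicities via the rank-nullity identity g(λ) = n − rank(A − λI):
  rank(A − (4)·I) = 2, so dim ker(A − (4)·I) = n − 2 = 3

Summary:
  λ = 4: algebraic multiplicity = 5, geometric multiplicity = 3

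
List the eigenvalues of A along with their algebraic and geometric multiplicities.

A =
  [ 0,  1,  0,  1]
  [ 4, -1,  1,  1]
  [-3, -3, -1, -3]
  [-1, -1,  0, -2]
λ = -1: alg = 4, geom = 2

Step 1 — factor the characteristic polynomial to read off the algebraic multiplicities:
  χ_A(x) = (x + 1)^4

Step 2 — compute geometric multiplicities via the rank-nullity identity g(λ) = n − rank(A − λI):
  rank(A − (-1)·I) = 2, so dim ker(A − (-1)·I) = n − 2 = 2

Summary:
  λ = -1: algebraic multiplicity = 4, geometric multiplicity = 2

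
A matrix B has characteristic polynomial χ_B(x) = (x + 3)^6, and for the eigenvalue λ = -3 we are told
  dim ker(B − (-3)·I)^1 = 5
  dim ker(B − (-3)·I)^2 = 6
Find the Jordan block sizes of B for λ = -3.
Block sizes for λ = -3: [2, 1, 1, 1, 1]

From the dimensions of kernels of powers, the number of Jordan blocks of size at least j is d_j − d_{j−1} where d_j = dim ker(N^j) (with d_0 = 0). Computing the differences gives [5, 1].
The number of blocks of size exactly k is (#blocks of size ≥ k) − (#blocks of size ≥ k + 1), so the partition is: 4 block(s) of size 1, 1 block(s) of size 2.
In nonincreasing order the block sizes are [2, 1, 1, 1, 1].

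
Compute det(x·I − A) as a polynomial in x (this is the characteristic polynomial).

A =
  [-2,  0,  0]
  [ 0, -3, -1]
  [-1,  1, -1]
x^3 + 6*x^2 + 12*x + 8

Expanding det(x·I − A) (e.g. by cofactor expansion or by noting that A is similar to its Jordan form J, which has the same characteristic polynomial as A) gives
  χ_A(x) = x^3 + 6*x^2 + 12*x + 8
which factors as (x + 2)^3. The eigenvalues (with algebraic multiplicities) are λ = -2 with multiplicity 3.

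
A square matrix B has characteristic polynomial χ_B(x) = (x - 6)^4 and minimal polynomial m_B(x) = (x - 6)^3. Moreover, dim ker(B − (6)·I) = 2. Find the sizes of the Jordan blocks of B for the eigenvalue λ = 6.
Block sizes for λ = 6: [3, 1]

Step 1 — from the characteristic polynomial, algebraic multiplicity of λ = 6 is 4. From dim ker(B − (6)·I) = 2, there are exactly 2 Jordan blocks for λ = 6.
Step 2 — from the minimal polynomial, the factor (x − 6)^3 tells us the largest block for λ = 6 has size 3.
Step 3 — with total size 4, 2 blocks, and largest block 3, the block sizes (in nonincreasing order) are [3, 1].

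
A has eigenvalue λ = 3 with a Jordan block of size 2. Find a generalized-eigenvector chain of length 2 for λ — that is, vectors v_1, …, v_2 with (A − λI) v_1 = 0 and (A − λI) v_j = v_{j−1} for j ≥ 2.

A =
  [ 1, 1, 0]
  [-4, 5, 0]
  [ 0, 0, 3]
A Jordan chain for λ = 3 of length 2:
v_1 = (-2, -4, 0)ᵀ
v_2 = (1, 0, 0)ᵀ

Let N = A − (3)·I. We want v_2 with N^2 v_2 = 0 but N^1 v_2 ≠ 0; then v_{j-1} := N · v_j for j = 2, …, 2.

Pick v_2 = (1, 0, 0)ᵀ.
Then v_1 = N · v_2 = (-2, -4, 0)ᵀ.

Sanity check: (A − (3)·I) v_1 = (0, 0, 0)ᵀ = 0. ✓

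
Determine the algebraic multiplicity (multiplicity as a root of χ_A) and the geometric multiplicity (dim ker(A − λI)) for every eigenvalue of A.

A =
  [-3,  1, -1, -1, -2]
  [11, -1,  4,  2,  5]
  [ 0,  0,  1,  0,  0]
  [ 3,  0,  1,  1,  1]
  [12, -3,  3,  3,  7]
λ = 1: alg = 5, geom = 2

Step 1 — factor the characteristic polynomial to read off the algebraic multiplicities:
  χ_A(x) = (x - 1)^5

Step 2 — compute geometric multiplicities via the rank-nullity identity g(λ) = n − rank(A − λI):
  rank(A − (1)·I) = 3, so dim ker(A − (1)·I) = n − 3 = 2

Summary:
  λ = 1: algebraic multiplicity = 5, geometric multiplicity = 2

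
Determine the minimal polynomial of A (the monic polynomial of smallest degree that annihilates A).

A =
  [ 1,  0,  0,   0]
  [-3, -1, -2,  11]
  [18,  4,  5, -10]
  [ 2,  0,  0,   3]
x^3 - 7*x^2 + 15*x - 9

The characteristic polynomial is χ_A(x) = (x - 3)^2*(x - 1)^2, so the eigenvalues are known. The minimal polynomial is
  m_A(x) = Π_λ (x − λ)^{k_λ}
where k_λ is the size of the *largest* Jordan block for λ (equivalently, the smallest k with (A − λI)^k v = 0 for every generalised eigenvector v of λ).

  λ = 1: largest Jordan block has size 1, contributing (x − 1)
  λ = 3: largest Jordan block has size 2, contributing (x − 3)^2

So m_A(x) = (x - 3)^2*(x - 1) = x^3 - 7*x^2 + 15*x - 9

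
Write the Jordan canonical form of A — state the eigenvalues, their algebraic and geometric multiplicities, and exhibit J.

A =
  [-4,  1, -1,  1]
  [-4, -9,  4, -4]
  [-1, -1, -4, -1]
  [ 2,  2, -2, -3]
J_2(-5) ⊕ J_1(-5) ⊕ J_1(-5)

The characteristic polynomial is
  det(x·I − A) = x^4 + 20*x^3 + 150*x^2 + 500*x + 625 = (x + 5)^4

Eigenvalues and multiplicities (the geometric multiplicity of λ is n − rank(A − λI), which equals the number of Jordan blocks for λ):
  λ = -5: algebraic multiplicity = 4, geometric multiplicity = 3

Determining the block sizes for each eigenvalue:
  λ = -5: 3 blocks summing to 4 forces exactly one block of size 2 and the rest size 1 → block sizes [2, 1, 1]

Assembling the blocks gives a Jordan form
J =
  [-5,  1,  0,  0]
  [ 0, -5,  0,  0]
  [ 0,  0, -5,  0]
  [ 0,  0,  0, -5]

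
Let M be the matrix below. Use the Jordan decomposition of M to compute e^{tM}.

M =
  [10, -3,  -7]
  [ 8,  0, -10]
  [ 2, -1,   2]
e^{tM} =
  [-t^2*exp(4*t) + 6*t*exp(4*t) + exp(4*t), t^2*exp(4*t)/2 - 3*t*exp(4*t), t^2*exp(4*t) - 7*t*exp(4*t)]
  [-2*t^2*exp(4*t) + 8*t*exp(4*t), t^2*exp(4*t) - 4*t*exp(4*t) + exp(4*t), 2*t^2*exp(4*t) - 10*t*exp(4*t)]
  [2*t*exp(4*t), -t*exp(4*t), -2*t*exp(4*t) + exp(4*t)]

Strategy: write M = P · J · P⁻¹ where J is a Jordan canonical form, so e^{tM} = P · e^{tJ} · P⁻¹, and e^{tJ} can be computed block-by-block.

M has Jordan form
J =
  [4, 1, 0]
  [0, 4, 1]
  [0, 0, 4]
(up to reordering of blocks).

Per-block formulas:
  For a 3×3 Jordan block J_3(4): exp(t · J_3(4)) = e^(4t)·(I + t·N + (t^2/2)·N^2), where N is the 3×3 nilpotent shift.

After assembling e^{tJ} and conjugating by P, we get:

e^{tM} =
  [-t^2*exp(4*t) + 6*t*exp(4*t) + exp(4*t), t^2*exp(4*t)/2 - 3*t*exp(4*t), t^2*exp(4*t) - 7*t*exp(4*t)]
  [-2*t^2*exp(4*t) + 8*t*exp(4*t), t^2*exp(4*t) - 4*t*exp(4*t) + exp(4*t), 2*t^2*exp(4*t) - 10*t*exp(4*t)]
  [2*t*exp(4*t), -t*exp(4*t), -2*t*exp(4*t) + exp(4*t)]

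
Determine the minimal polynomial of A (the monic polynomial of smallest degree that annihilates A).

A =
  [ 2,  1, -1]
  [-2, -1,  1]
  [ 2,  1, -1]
x^2

The characteristic polynomial is χ_A(x) = x^3, so the eigenvalues are known. The minimal polynomial is
  m_A(x) = Π_λ (x − λ)^{k_λ}
where k_λ is the size of the *largest* Jordan block for λ (equivalently, the smallest k with (A − λI)^k v = 0 for every generalised eigenvector v of λ).

  λ = 0: largest Jordan block has size 2, contributing (x − 0)^2

So m_A(x) = x^2 = x^2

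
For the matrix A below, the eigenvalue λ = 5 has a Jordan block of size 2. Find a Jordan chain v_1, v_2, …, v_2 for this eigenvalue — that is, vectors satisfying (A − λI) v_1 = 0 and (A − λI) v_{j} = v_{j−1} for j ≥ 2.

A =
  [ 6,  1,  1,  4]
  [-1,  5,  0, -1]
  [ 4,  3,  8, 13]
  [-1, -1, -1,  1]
A Jordan chain for λ = 5 of length 2:
v_1 = (1, -1, 4, -1)ᵀ
v_2 = (1, 0, 0, 0)ᵀ

Let N = A − (5)·I. We want v_2 with N^2 v_2 = 0 but N^1 v_2 ≠ 0; then v_{j-1} := N · v_j for j = 2, …, 2.

Pick v_2 = (1, 0, 0, 0)ᵀ.
Then v_1 = N · v_2 = (1, -1, 4, -1)ᵀ.

Sanity check: (A − (5)·I) v_1 = (0, 0, 0, 0)ᵀ = 0. ✓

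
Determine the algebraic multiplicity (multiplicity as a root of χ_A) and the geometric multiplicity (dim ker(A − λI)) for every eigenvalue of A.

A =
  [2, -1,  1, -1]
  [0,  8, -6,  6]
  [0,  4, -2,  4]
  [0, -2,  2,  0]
λ = 2: alg = 4, geom = 3

Step 1 — factor the characteristic polynomial to read off the algebraic multiplicities:
  χ_A(x) = (x - 2)^4

Step 2 — compute geometric multiplicities via the rank-nullity identity g(λ) = n − rank(A − λI):
  rank(A − (2)·I) = 1, so dim ker(A − (2)·I) = n − 1 = 3

Summary:
  λ = 2: algebraic multiplicity = 4, geometric multiplicity = 3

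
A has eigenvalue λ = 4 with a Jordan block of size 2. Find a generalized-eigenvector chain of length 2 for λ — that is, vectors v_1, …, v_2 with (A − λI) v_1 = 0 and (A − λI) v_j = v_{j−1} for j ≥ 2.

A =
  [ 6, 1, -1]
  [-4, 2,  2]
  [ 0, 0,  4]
A Jordan chain for λ = 4 of length 2:
v_1 = (2, -4, 0)ᵀ
v_2 = (1, 0, 0)ᵀ

Let N = A − (4)·I. We want v_2 with N^2 v_2 = 0 but N^1 v_2 ≠ 0; then v_{j-1} := N · v_j for j = 2, …, 2.

Pick v_2 = (1, 0, 0)ᵀ.
Then v_1 = N · v_2 = (2, -4, 0)ᵀ.

Sanity check: (A − (4)·I) v_1 = (0, 0, 0)ᵀ = 0. ✓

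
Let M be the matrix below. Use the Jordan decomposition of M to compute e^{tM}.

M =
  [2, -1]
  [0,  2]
e^{tM} =
  [exp(2*t), -t*exp(2*t)]
  [0, exp(2*t)]

Strategy: write M = P · J · P⁻¹ where J is a Jordan canonical form, so e^{tM} = P · e^{tJ} · P⁻¹, and e^{tJ} can be computed block-by-block.

M has Jordan form
J =
  [2, 1]
  [0, 2]
(up to reordering of blocks).

Per-block formulas:
  For a 2×2 Jordan block J_2(2): exp(t · J_2(2)) = e^(2t)·(I + t·N), where N is the 2×2 nilpotent shift.

After assembling e^{tJ} and conjugating by P, we get:

e^{tM} =
  [exp(2*t), -t*exp(2*t)]
  [0, exp(2*t)]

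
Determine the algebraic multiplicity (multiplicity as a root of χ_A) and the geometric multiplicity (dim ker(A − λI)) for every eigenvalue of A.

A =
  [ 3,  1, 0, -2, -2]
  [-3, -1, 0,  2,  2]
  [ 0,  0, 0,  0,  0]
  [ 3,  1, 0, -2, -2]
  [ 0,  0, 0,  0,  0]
λ = 0: alg = 5, geom = 4

Step 1 — factor the characteristic polynomial to read off the algebraic multiplicities:
  χ_A(x) = x^5

Step 2 — compute geometric multiplicities via the rank-nullity identity g(λ) = n − rank(A − λI):
  rank(A − (0)·I) = 1, so dim ker(A − (0)·I) = n − 1 = 4

Summary:
  λ = 0: algebraic multiplicity = 5, geometric multiplicity = 4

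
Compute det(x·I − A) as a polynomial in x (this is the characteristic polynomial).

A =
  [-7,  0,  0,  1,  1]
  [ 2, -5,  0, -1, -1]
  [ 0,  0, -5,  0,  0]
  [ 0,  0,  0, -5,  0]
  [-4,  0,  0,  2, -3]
x^5 + 25*x^4 + 250*x^3 + 1250*x^2 + 3125*x + 3125

Expanding det(x·I − A) (e.g. by cofactor expansion or by noting that A is similar to its Jordan form J, which has the same characteristic polynomial as A) gives
  χ_A(x) = x^5 + 25*x^4 + 250*x^3 + 1250*x^2 + 3125*x + 3125
which factors as (x + 5)^5. The eigenvalues (with algebraic multiplicities) are λ = -5 with multiplicity 5.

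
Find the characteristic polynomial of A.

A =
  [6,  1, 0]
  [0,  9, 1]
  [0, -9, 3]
x^3 - 18*x^2 + 108*x - 216

Expanding det(x·I − A) (e.g. by cofactor expansion or by noting that A is similar to its Jordan form J, which has the same characteristic polynomial as A) gives
  χ_A(x) = x^3 - 18*x^2 + 108*x - 216
which factors as (x - 6)^3. The eigenvalues (with algebraic multiplicities) are λ = 6 with multiplicity 3.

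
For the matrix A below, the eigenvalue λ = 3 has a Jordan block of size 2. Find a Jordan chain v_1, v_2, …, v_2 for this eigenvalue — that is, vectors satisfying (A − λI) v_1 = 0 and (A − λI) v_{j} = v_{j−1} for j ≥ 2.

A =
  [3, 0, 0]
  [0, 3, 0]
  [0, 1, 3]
A Jordan chain for λ = 3 of length 2:
v_1 = (0, 0, 1)ᵀ
v_2 = (0, 1, 0)ᵀ

Let N = A − (3)·I. We want v_2 with N^2 v_2 = 0 but N^1 v_2 ≠ 0; then v_{j-1} := N · v_j for j = 2, …, 2.

Pick v_2 = (0, 1, 0)ᵀ.
Then v_1 = N · v_2 = (0, 0, 1)ᵀ.

Sanity check: (A − (3)·I) v_1 = (0, 0, 0)ᵀ = 0. ✓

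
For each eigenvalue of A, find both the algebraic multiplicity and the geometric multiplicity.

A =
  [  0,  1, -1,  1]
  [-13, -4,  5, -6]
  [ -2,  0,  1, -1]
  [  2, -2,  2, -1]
λ = -3: alg = 2, geom = 1; λ = 1: alg = 2, geom = 1

Step 1 — factor the characteristic polynomial to read off the algebraic multiplicities:
  χ_A(x) = (x - 1)^2*(x + 3)^2

Step 2 — compute geometric multiplicities via the rank-nullity identity g(λ) = n − rank(A − λI):
  rank(A − (-3)·I) = 3, so dim ker(A − (-3)·I) = n − 3 = 1
  rank(A − (1)·I) = 3, so dim ker(A − (1)·I) = n − 3 = 1

Summary:
  λ = -3: algebraic multiplicity = 2, geometric multiplicity = 1
  λ = 1: algebraic multiplicity = 2, geometric multiplicity = 1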